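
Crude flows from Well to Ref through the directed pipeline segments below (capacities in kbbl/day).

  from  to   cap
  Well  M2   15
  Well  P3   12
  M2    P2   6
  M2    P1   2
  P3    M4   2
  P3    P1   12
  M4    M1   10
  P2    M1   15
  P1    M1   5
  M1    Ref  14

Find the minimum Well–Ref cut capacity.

Augment Well→M2→P2→M1→Ref: bottleneck 6, flow now 6.
Augment Well→M2→P1→M1→Ref: bottleneck 2, flow now 8.
Augment Well→P3→M4→M1→Ref: bottleneck 2, flow now 10.
Augment Well→P3→P1→M1→Ref: bottleneck 3, flow now 13.
No augmenting path remains; maximum flow = 13.
By max-flow min-cut, the minimum cut capacity equals the max flow.
In the residual graph, reachable from Well: {Well, M2, P3, P1}.
Min-cut edges: M2→P2 (6), P3→M4 (2), P1→M1 (5); capacity 6 + 2 + 5 = 13.

13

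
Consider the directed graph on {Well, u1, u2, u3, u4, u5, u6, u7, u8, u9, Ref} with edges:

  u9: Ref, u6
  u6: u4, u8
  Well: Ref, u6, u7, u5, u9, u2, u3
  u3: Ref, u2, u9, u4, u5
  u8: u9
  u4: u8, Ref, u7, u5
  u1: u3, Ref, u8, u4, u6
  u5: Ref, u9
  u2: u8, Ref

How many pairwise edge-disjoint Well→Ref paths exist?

6

Assign every edge capacity 1; by Menger, the answer equals the max flow.
Path Well→Ref (+1); total 1.
Path Well→u2→Ref (+1); total 2.
Path Well→u3→Ref (+1); total 3.
Path Well→u5→Ref (+1); total 4.
Path Well→u9→Ref (+1); total 5.
Path Well→u6→u4→Ref (+1); total 6.
No residual Well→Ref path; max flow = 6.
Certifying cut of size 6: {Well→Ref, Well→u2, Well→u3, Well→u5, Well→u6, Well→u9}.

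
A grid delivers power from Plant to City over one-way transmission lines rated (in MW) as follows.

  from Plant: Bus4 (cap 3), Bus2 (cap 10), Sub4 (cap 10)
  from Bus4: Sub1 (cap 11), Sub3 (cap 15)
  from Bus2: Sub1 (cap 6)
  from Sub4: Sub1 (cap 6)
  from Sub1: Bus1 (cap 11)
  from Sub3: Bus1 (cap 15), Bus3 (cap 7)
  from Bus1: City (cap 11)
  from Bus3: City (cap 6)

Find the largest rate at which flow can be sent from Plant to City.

Augment Plant→Bus4→Sub1→Bus1→City: bottleneck 3, flow now 3.
Augment Plant→Bus2→Sub1→Bus1→City: bottleneck 6, flow now 9.
Augment Plant→Sub4→Sub1→Bus1→City: bottleneck 2, flow now 11.
Augment Plant→Sub4→Sub1→Bus4→Sub3→Bus3→City: bottleneck 3, flow now 14. (uses reverse residual edge)
No augmenting path remains; maximum flow = 14.
In the residual graph, reachable from Plant: {Plant, Bus2, Sub4, Sub1}.
Min-cut edges: Plant→Bus4 (3), Sub1→Bus1 (11); capacity 3 + 11 = 14.
This cut is saturated, so no flow can exceed 14.

14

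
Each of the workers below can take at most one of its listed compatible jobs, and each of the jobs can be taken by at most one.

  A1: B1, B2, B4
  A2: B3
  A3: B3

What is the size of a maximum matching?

Unit-capacity flow: source→left, listed edges, right→sink; max matching = max flow.
Augmenting path A1→B1 (+1); matched 1.
Augmenting path A2→B3 (+1); matched 2.
No augmenting path remains; maximum matching = 2.
König certificate: {A1, B3} is a vertex cover of size 2 (every listed pair touches it), so no matching can be larger.

2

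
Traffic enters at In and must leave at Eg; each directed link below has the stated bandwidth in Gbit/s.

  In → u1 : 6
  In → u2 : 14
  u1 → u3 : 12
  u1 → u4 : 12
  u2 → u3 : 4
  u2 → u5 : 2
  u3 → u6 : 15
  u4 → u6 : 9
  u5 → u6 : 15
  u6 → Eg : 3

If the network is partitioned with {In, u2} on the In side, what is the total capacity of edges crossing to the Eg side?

Edges leaving {In, u2}: In→u1 (6), u2→u3 (4), u2→u5 (2).
Cut capacity = 6 + 4 + 2 = 12.

12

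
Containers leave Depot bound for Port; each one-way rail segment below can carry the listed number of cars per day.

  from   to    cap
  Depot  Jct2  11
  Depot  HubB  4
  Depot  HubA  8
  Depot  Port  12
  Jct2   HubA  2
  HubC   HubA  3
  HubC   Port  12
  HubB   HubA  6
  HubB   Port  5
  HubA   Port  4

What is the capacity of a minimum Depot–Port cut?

20

Augment Depot→Port: bottleneck 12, flow now 12.
Augment Depot→HubB→Port: bottleneck 4, flow now 16.
Augment Depot→HubA→Port: bottleneck 4, flow now 20.
No augmenting path remains; maximum flow = 20.
By max-flow min-cut, the minimum cut capacity equals the max flow.
In the residual graph, reachable from Depot: {Depot, Jct2, HubA}.
Min-cut edges: Depot→HubB (4), Depot→Port (12), HubA→Port (4); capacity 4 + 12 + 4 = 20.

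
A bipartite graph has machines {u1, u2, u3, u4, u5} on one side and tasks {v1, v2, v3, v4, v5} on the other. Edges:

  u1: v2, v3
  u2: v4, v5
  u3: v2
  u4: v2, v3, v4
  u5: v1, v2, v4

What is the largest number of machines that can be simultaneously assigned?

5

Unit-capacity flow: source→left, listed edges, right→sink; max matching = max flow.
Augmenting path u1→v2 (+1); matched 1.
Augmenting path u2→v4 (+1); matched 2.
Augmenting path u4→v3 (+1); matched 3.
Augmenting path u5→v1 (+1); matched 4.
Augmenting path u3→v2→u1→v3→u4→v4→u2→v5 (+1); matched 5.
No augmenting path remains; maximum matching = 5.
König certificate: {u1, u2, u3, u4, u5} is a vertex cover of size 5 (every listed pair touches it), so no matching can be larger.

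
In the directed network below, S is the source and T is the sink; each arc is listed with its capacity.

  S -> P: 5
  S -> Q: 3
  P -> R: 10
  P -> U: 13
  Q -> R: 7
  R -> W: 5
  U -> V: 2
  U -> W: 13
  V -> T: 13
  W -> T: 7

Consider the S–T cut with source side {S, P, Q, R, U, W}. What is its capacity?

Edges leaving {S, P, Q, R, U, W}: U→V (2), W→T (7).
Cut capacity = 2 + 7 = 9.

9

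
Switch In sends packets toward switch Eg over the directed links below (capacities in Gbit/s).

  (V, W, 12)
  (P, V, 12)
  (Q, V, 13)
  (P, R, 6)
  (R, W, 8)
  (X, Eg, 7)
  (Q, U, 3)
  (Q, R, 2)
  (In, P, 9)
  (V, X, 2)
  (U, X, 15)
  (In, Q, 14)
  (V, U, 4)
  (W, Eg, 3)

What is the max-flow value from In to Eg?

10

Augment In→P→R→W→Eg: bottleneck 3, flow now 3.
Augment In→P→V→X→Eg: bottleneck 2, flow now 5.
Augment In→Q→U→X→Eg: bottleneck 3, flow now 8.
Augment In→P→V→U→X→Eg: bottleneck 2, flow now 10.
No augmenting path remains; maximum flow = 10.
In the residual graph, reachable from In: {In, P, Q, R, U, V, W, X}.
Min-cut edges: W→Eg (3), X→Eg (7); capacity 3 + 7 = 10.
This cut is saturated, so no flow can exceed 10.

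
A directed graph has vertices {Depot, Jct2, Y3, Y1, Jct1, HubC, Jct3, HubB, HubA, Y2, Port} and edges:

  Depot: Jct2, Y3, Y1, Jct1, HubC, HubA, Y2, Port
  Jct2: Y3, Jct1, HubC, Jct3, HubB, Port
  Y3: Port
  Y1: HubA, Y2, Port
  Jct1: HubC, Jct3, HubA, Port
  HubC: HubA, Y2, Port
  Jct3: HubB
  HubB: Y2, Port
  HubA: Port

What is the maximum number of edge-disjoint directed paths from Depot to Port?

7

Assign every edge capacity 1; by Menger, the answer equals the max flow.
Path Depot→Port (+1); total 1.
Path Depot→Jct2→Port (+1); total 2.
Path Depot→Y3→Port (+1); total 3.
Path Depot→Y1→Port (+1); total 4.
Path Depot→Jct1→Port (+1); total 5.
Path Depot→HubC→Port (+1); total 6.
Path Depot→HubA→Port (+1); total 7.
No residual Depot→Port path; max flow = 7.
Certifying cut of size 7: {Depot→HubA, Depot→HubC, Depot→Jct1, Depot→Jct2, Depot→Port, Depot→Y1, Depot→Y3}.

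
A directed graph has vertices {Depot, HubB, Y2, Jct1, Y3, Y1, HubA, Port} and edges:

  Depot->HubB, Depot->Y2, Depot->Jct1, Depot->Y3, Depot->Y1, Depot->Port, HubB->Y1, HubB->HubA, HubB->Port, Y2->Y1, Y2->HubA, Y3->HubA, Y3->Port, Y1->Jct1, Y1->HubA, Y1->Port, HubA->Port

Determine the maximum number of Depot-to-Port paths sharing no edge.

5

Assign every edge capacity 1; by Menger, the answer equals the max flow.
Path Depot→Port (+1); total 1.
Path Depot→HubB→Port (+1); total 2.
Path Depot→Y3→Port (+1); total 3.
Path Depot→Y1→Port (+1); total 4.
Path Depot→Y2→HubA→Port (+1); total 5.
No residual Depot→Port path; max flow = 5.
Certifying cut of size 5: {Depot→HubB, Depot→Port, Depot→Y1, Depot→Y2, Depot→Y3}.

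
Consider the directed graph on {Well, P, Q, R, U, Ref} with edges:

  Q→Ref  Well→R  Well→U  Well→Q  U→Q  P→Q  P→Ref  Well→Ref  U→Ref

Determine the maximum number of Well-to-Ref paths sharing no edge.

Assign every edge capacity 1; by Menger, the answer equals the max flow.
Path Well→Ref (+1); total 1.
Path Well→Q→Ref (+1); total 2.
Path Well→U→Ref (+1); total 3.
No residual Well→Ref path; max flow = 3.
Certifying cut of size 3: {Well→Q, Well→Ref, Well→U}.

3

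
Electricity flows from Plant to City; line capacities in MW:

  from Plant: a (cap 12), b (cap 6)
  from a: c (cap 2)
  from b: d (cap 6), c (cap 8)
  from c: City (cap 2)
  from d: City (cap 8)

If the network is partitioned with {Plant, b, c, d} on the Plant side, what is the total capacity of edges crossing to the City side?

Edges leaving {Plant, b, c, d}: Plant→a (12), c→City (2), d→City (8).
Cut capacity = 12 + 2 + 8 = 22.

22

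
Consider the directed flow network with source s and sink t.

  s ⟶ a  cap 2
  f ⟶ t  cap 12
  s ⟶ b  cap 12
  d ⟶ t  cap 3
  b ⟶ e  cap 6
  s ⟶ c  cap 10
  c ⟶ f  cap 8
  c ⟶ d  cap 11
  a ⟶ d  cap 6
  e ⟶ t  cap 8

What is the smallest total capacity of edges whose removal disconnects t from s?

17

Augment s→a→d→t: bottleneck 2, flow now 2.
Augment s→b→e→t: bottleneck 6, flow now 8.
Augment s→c→d→t: bottleneck 1, flow now 9.
Augment s→c→f→t: bottleneck 8, flow now 17.
No augmenting path remains; maximum flow = 17.
By max-flow min-cut, the minimum cut capacity equals the max flow.
In the residual graph, reachable from s: {s, a, b, c, d}.
Min-cut edges: b→e (6), c→f (8), d→t (3); capacity 6 + 8 + 3 = 17.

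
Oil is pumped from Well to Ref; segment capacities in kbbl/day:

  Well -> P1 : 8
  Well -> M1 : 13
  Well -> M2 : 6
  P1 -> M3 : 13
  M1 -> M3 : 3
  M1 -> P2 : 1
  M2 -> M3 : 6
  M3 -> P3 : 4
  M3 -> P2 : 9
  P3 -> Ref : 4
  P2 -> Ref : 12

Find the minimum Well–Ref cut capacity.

14

Augment Well→M1→P2→Ref: bottleneck 1, flow now 1.
Augment Well→P1→M3→P3→Ref: bottleneck 4, flow now 5.
Augment Well→P1→M3→P2→Ref: bottleneck 4, flow now 9.
Augment Well→M1→M3→P2→Ref: bottleneck 3, flow now 12.
Augment Well→M2→M3→P2→Ref: bottleneck 2, flow now 14.
No augmenting path remains; maximum flow = 14.
By max-flow min-cut, the minimum cut capacity equals the max flow.
In the residual graph, reachable from Well: {Well, P1, M1, M2, M3}.
Min-cut edges: M1→P2 (1), M3→P3 (4), M3→P2 (9); capacity 1 + 4 + 9 = 14.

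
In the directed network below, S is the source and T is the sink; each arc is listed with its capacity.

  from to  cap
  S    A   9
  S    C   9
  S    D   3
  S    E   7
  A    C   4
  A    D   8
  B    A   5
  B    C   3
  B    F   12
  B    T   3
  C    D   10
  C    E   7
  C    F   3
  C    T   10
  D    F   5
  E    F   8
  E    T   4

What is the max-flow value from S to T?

14

Augment S→C→T: bottleneck 9, flow now 9.
Augment S→E→T: bottleneck 4, flow now 13.
Augment S→A→C→T: bottleneck 1, flow now 14.
No augmenting path remains; maximum flow = 14.
In the residual graph, reachable from S: {S, A, C, D, E, F}.
Min-cut edges: C→T (10), E→T (4); capacity 10 + 4 = 14.
This cut is saturated, so no flow can exceed 14.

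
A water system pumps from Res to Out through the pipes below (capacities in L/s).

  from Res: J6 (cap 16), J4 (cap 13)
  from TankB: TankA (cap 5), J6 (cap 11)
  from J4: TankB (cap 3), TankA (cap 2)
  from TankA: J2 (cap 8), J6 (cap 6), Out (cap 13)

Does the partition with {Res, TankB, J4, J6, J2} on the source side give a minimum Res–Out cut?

No — its capacity is 7, but the minimum cut has capacity 5.

Given cut capacity: 5 + 2 = 7.
Augment Res→J4→TankA→Out: bottleneck 2, flow now 2.
Augment Res→J4→TankB→TankA→Out: bottleneck 3, flow now 5.
No augmenting path remains; maximum flow = 5.
In the residual graph, reachable from Res: {Res, J4, J6}.
Min-cut edges: J4→TankB (3), J4→TankA (2); capacity 3 + 2 = 5.
Cut capacity 7 exceeds the max flow 5, so it is not minimum.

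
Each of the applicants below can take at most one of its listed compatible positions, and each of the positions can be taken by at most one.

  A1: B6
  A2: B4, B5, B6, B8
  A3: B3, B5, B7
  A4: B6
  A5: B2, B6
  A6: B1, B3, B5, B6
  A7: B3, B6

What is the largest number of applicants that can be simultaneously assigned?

Unit-capacity flow: source→left, listed edges, right→sink; max matching = max flow.
Augmenting path A1→B6 (+1); matched 1.
Augmenting path A2→B4 (+1); matched 2.
Augmenting path A3→B3 (+1); matched 3.
Augmenting path A5→B2 (+1); matched 4.
Augmenting path A6→B1 (+1); matched 5.
Augmenting path A7→B3→A3→B5 (+1); matched 6.
No augmenting path remains; maximum matching = 6.
König certificate: {A2, A3, A5, A6, A7, B6} is a vertex cover of size 6 (every listed pair touches it), so no matching can be larger.

6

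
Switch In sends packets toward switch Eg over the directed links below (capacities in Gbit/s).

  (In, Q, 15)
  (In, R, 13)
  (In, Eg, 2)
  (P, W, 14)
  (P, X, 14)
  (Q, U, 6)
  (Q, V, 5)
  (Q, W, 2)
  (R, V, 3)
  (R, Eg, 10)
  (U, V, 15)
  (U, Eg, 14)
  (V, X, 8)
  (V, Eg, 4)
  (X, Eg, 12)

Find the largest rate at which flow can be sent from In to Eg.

Augment In→Eg: bottleneck 2, flow now 2.
Augment In→R→Eg: bottleneck 10, flow now 12.
Augment In→Q→U→Eg: bottleneck 6, flow now 18.
Augment In→Q→V→Eg: bottleneck 4, flow now 22.
Augment In→Q→V→X→Eg: bottleneck 1, flow now 23.
Augment In→R→V→X→Eg: bottleneck 3, flow now 26.
No augmenting path remains; maximum flow = 26.
In the residual graph, reachable from In: {In, Q, W}.
Min-cut edges: In→R (13), In→Eg (2), Q→U (6), Q→V (5); capacity 13 + 2 + 6 + 5 = 26.
This cut is saturated, so no flow can exceed 26.

26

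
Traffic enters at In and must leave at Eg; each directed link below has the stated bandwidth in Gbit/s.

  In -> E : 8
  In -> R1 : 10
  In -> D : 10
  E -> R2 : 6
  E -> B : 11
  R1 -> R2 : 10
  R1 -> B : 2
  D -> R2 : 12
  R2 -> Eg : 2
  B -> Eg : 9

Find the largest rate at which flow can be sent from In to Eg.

Augment In→E→R2→Eg: bottleneck 2, flow now 2.
Augment In→E→B→Eg: bottleneck 6, flow now 8.
Augment In→R1→B→Eg: bottleneck 2, flow now 10.
Augment In→R1→R2→E→B→Eg: bottleneck 1, flow now 11. (uses reverse residual edge)
No augmenting path remains; maximum flow = 11.
In the residual graph, reachable from In: {In, E, R1, D, R2, B}.
Min-cut edges: R2→Eg (2), B→Eg (9); capacity 2 + 9 = 11.
This cut is saturated, so no flow can exceed 11.

11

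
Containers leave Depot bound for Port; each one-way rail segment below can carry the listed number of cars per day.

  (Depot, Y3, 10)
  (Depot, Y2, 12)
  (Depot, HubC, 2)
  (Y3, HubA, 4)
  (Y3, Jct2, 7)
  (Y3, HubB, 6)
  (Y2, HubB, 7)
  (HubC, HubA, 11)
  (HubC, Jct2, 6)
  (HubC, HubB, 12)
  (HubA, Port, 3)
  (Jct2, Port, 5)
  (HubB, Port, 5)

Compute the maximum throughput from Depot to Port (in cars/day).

Augment Depot→Y3→HubA→Port: bottleneck 3, flow now 3.
Augment Depot→Y3→Jct2→Port: bottleneck 5, flow now 8.
Augment Depot→Y3→HubB→Port: bottleneck 2, flow now 10.
Augment Depot→Y2→HubB→Port: bottleneck 3, flow now 13.
No augmenting path remains; maximum flow = 13.
In the residual graph, reachable from Depot: {Depot, Y3, Y2, HubC, HubA, Jct2, HubB}.
Min-cut edges: HubA→Port (3), Jct2→Port (5), HubB→Port (5); capacity 3 + 5 + 5 = 13.
This cut is saturated, so no flow can exceed 13.

13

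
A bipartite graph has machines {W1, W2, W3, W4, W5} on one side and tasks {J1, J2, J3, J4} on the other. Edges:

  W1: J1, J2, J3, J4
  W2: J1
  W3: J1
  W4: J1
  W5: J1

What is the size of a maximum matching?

Unit-capacity flow: source→left, listed edges, right→sink; max matching = max flow.
Augmenting path W1→J1 (+1); matched 1.
Augmenting path W2→J1→W1→J2 (+1); matched 2.
No augmenting path remains; maximum matching = 2.
König certificate: {W1, J1} is a vertex cover of size 2 (every listed pair touches it), so no matching can be larger.

2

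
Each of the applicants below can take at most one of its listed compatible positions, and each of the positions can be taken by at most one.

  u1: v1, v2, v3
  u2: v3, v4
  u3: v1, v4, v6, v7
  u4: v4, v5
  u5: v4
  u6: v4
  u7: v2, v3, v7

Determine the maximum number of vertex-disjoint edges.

Unit-capacity flow: source→left, listed edges, right→sink; max matching = max flow.
Augmenting path u1→v1 (+1); matched 1.
Augmenting path u2→v3 (+1); matched 2.
Augmenting path u3→v4 (+1); matched 3.
Augmenting path u4→v5 (+1); matched 4.
Augmenting path u7→v2 (+1); matched 5.
Augmenting path u5→v4→u3→v6 (+1); matched 6.
No augmenting path remains; maximum matching = 6.
König certificate: {u1, u2, u3, u4, u7, v4} is a vertex cover of size 6 (every listed pair touches it), so no matching can be larger.

6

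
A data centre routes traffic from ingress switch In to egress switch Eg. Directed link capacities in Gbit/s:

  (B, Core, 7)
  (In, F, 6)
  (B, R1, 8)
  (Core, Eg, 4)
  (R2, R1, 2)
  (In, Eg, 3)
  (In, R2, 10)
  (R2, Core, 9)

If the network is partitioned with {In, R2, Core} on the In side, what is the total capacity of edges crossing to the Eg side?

15

Edges leaving {In, R2, Core}: In→F (6), In→Eg (3), R2→R1 (2), Core→Eg (4).
Cut capacity = 6 + 3 + 2 + 4 = 15.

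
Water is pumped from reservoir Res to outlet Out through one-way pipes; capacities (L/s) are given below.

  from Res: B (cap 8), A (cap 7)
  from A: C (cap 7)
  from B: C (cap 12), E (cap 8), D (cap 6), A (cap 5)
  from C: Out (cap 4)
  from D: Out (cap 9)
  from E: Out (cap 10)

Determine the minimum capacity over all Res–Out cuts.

12

Augment Res→A→C→Out: bottleneck 4, flow now 4.
Augment Res→B→D→Out: bottleneck 6, flow now 10.
Augment Res→B→E→Out: bottleneck 2, flow now 12.
No augmenting path remains; maximum flow = 12.
By max-flow min-cut, the minimum cut capacity equals the max flow.
In the residual graph, reachable from Res: {Res, A, C}.
Min-cut edges: Res→B (8), C→Out (4); capacity 8 + 4 = 12.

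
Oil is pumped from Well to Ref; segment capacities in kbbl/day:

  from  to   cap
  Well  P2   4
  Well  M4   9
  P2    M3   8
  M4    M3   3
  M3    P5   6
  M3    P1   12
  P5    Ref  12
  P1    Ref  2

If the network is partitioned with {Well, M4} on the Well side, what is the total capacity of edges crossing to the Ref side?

7

Edges leaving {Well, M4}: Well→P2 (4), M4→M3 (3).
Cut capacity = 4 + 3 = 7.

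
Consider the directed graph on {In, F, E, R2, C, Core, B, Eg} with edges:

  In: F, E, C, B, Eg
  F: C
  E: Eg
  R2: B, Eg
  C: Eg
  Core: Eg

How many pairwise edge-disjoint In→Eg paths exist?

3

Assign every edge capacity 1; by Menger, the answer equals the max flow.
Path In→Eg (+1); total 1.
Path In→E→Eg (+1); total 2.
Path In→C→Eg (+1); total 3.
No residual In→Eg path; max flow = 3.
Certifying cut of size 3: {C→Eg, In→E, In→Eg}.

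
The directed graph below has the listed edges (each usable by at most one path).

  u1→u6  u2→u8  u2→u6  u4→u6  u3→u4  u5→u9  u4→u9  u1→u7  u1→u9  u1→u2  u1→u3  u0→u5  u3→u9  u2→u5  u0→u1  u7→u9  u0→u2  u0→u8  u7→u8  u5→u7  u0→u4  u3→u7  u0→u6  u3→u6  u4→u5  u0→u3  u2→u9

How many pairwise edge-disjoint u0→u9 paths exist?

Assign every edge capacity 1; by Menger, the answer equals the max flow.
Path u0→u1→u9 (+1); total 1.
Path u0→u2→u9 (+1); total 2.
Path u0→u3→u9 (+1); total 3.
Path u0→u4→u9 (+1); total 4.
Path u0→u5→u9 (+1); total 5.
No residual u0→u9 path; max flow = 5.
Certifying cut of size 5: {u0→u1, u0→u2, u0→u3, u0→u4, u0→u5}.

5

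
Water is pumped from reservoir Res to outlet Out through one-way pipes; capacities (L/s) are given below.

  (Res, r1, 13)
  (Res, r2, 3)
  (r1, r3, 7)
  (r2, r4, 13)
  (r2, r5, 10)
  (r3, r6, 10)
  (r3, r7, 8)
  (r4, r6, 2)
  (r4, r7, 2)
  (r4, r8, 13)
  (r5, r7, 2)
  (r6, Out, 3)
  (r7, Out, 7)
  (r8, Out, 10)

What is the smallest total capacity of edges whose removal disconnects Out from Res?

10

Augment Res→r1→r3→r6→Out: bottleneck 3, flow now 3.
Augment Res→r1→r3→r7→Out: bottleneck 4, flow now 7.
Augment Res→r2→r4→r7→Out: bottleneck 2, flow now 9.
Augment Res→r2→r4→r8→Out: bottleneck 1, flow now 10.
No augmenting path remains; maximum flow = 10.
By max-flow min-cut, the minimum cut capacity equals the max flow.
In the residual graph, reachable from Res: {Res, r1}.
Min-cut edges: Res→r2 (3), r1→r3 (7); capacity 3 + 7 = 10.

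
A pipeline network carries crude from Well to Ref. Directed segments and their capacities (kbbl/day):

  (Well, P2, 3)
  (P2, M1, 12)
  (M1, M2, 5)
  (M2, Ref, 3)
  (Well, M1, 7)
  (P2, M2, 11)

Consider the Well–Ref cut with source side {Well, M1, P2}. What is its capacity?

Edges leaving {Well, M1, P2}: M1→M2 (5), P2→M2 (11).
Cut capacity = 5 + 11 = 16.

16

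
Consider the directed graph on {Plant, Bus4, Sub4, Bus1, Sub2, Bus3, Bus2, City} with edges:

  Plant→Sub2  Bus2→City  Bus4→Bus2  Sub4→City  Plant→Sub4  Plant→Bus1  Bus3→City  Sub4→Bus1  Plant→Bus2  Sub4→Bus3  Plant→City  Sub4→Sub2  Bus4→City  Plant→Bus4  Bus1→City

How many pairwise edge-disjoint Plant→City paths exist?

Assign every edge capacity 1; by Menger, the answer equals the max flow.
Path Plant→City (+1); total 1.
Path Plant→Bus4→City (+1); total 2.
Path Plant→Sub4→City (+1); total 3.
Path Plant→Bus1→City (+1); total 4.
Path Plant→Bus2→City (+1); total 5.
No residual Plant→City path; max flow = 5.
Certifying cut of size 5: {Plant→Bus1, Plant→Bus2, Plant→Bus4, Plant→City, Plant→Sub4}.

5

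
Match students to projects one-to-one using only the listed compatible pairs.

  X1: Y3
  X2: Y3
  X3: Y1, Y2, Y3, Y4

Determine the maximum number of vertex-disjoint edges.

2

Unit-capacity flow: source→left, listed edges, right→sink; max matching = max flow.
Augmenting path X1→Y3 (+1); matched 1.
Augmenting path X3→Y1 (+1); matched 2.
No augmenting path remains; maximum matching = 2.
König certificate: {X3, Y3} is a vertex cover of size 2 (every listed pair touches it), so no matching can be larger.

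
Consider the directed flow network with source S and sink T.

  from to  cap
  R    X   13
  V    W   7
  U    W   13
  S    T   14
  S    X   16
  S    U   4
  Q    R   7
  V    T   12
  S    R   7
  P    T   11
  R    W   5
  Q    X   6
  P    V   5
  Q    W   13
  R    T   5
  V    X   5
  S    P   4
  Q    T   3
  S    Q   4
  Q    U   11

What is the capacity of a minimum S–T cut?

Augment S→T: bottleneck 14, flow now 14.
Augment S→P→T: bottleneck 4, flow now 18.
Augment S→Q→T: bottleneck 3, flow now 21.
Augment S→R→T: bottleneck 5, flow now 26.
No augmenting path remains; maximum flow = 26.
By max-flow min-cut, the minimum cut capacity equals the max flow.
In the residual graph, reachable from S: {S, Q, R, U, W, X}.
Min-cut edges: S→P (4), S→T (14), Q→T (3), R→T (5); capacity 4 + 14 + 3 + 5 = 26.

26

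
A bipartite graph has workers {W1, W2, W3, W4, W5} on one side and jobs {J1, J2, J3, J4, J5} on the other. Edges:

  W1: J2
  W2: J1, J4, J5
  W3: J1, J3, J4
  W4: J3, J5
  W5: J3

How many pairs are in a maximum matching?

5

Unit-capacity flow: source→left, listed edges, right→sink; max matching = max flow.
Augmenting path W1→J2 (+1); matched 1.
Augmenting path W2→J1 (+1); matched 2.
Augmenting path W3→J3 (+1); matched 3.
Augmenting path W4→J5 (+1); matched 4.
Augmenting path W5→J3→W3→J4 (+1); matched 5.
No augmenting path remains; maximum matching = 5.
König certificate: {W1, W2, W3, W4, W5} is a vertex cover of size 5 (every listed pair touches it), so no matching can be larger.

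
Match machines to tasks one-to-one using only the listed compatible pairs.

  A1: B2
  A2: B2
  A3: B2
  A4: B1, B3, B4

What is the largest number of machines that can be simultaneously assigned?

2

Unit-capacity flow: source→left, listed edges, right→sink; max matching = max flow.
Augmenting path A1→B2 (+1); matched 1.
Augmenting path A4→B1 (+1); matched 2.
No augmenting path remains; maximum matching = 2.
König certificate: {A4, B2} is a vertex cover of size 2 (every listed pair touches it), so no matching can be larger.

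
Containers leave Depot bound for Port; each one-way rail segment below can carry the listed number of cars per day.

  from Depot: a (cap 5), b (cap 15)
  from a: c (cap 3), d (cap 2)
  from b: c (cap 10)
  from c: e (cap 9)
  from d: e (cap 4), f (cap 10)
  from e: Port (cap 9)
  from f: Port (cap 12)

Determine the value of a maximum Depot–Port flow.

Augment Depot→a→c→e→Port: bottleneck 3, flow now 3.
Augment Depot→a→d→e→Port: bottleneck 2, flow now 5.
Augment Depot→b→c→e→Port: bottleneck 4, flow now 9.
Augment Depot→b→c→e→d→f→Port: bottleneck 2, flow now 11. (uses reverse residual edge)
No augmenting path remains; maximum flow = 11.
In the residual graph, reachable from Depot: {Depot, a, b, c}.
Min-cut edges: a→d (2), c→e (9); capacity 2 + 9 = 11.
This cut is saturated, so no flow can exceed 11.

11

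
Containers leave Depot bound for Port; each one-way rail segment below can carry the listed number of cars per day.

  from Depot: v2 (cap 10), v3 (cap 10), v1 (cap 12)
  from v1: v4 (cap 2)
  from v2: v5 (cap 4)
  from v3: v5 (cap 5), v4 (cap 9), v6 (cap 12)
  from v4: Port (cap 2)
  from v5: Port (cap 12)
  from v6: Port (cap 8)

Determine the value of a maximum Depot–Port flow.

Augment Depot→v1→v4→Port: bottleneck 2, flow now 2.
Augment Depot→v2→v5→Port: bottleneck 4, flow now 6.
Augment Depot→v3→v5→Port: bottleneck 5, flow now 11.
Augment Depot→v3→v6→Port: bottleneck 5, flow now 16.
No augmenting path remains; maximum flow = 16.
In the residual graph, reachable from Depot: {Depot, v1, v2}.
Min-cut edges: Depot→v3 (10), v1→v4 (2), v2→v5 (4); capacity 10 + 2 + 4 = 16.
This cut is saturated, so no flow can exceed 16.

16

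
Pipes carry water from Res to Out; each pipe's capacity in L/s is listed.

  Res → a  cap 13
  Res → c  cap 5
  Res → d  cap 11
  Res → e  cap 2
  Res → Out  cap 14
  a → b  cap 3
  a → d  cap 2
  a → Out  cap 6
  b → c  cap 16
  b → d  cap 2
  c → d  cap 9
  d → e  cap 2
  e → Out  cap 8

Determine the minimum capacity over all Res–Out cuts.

Augment Res→Out: bottleneck 14, flow now 14.
Augment Res→a→Out: bottleneck 6, flow now 20.
Augment Res→e→Out: bottleneck 2, flow now 22.
Augment Res→d→e→Out: bottleneck 2, flow now 24.
No augmenting path remains; maximum flow = 24.
By max-flow min-cut, the minimum cut capacity equals the max flow.
In the residual graph, reachable from Res: {Res, a, b, c, d}.
Min-cut edges: Res→e (2), Res→Out (14), a→Out (6), d→e (2); capacity 2 + 14 + 6 + 2 = 24.

24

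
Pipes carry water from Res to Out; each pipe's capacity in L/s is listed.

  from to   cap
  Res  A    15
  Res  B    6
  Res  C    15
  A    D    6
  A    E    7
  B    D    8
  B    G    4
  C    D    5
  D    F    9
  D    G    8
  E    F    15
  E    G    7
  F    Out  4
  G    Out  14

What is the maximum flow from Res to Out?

Augment Res→B→G→Out: bottleneck 4, flow now 4.
Augment Res→A→D→F→Out: bottleneck 4, flow now 8.
Augment Res→A→D→G→Out: bottleneck 2, flow now 10.
Augment Res→A→E→G→Out: bottleneck 7, flow now 17.
Augment Res→B→D→G→Out: bottleneck 1, flow now 18.
No augmenting path remains; maximum flow = 18.
In the residual graph, reachable from Res: {Res, A, B, C, D, E, F, G}.
Min-cut edges: F→Out (4), G→Out (14); capacity 4 + 14 = 18.
This cut is saturated, so no flow can exceed 18.

18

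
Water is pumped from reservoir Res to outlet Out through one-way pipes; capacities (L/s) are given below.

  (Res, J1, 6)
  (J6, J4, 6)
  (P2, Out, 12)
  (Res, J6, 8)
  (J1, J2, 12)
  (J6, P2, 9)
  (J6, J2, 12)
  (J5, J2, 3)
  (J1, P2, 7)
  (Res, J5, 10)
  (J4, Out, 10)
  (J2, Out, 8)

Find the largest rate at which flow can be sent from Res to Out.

17

Augment Res→J6→P2→Out: bottleneck 8, flow now 8.
Augment Res→J1→P2→Out: bottleneck 4, flow now 12.
Augment Res→J1→J2→Out: bottleneck 2, flow now 14.
Augment Res→J5→J2→Out: bottleneck 3, flow now 17.
No augmenting path remains; maximum flow = 17.
In the residual graph, reachable from Res: {Res, J5}.
Min-cut edges: Res→J6 (8), Res→J1 (6), J5→J2 (3); capacity 8 + 6 + 3 = 17.
This cut is saturated, so no flow can exceed 17.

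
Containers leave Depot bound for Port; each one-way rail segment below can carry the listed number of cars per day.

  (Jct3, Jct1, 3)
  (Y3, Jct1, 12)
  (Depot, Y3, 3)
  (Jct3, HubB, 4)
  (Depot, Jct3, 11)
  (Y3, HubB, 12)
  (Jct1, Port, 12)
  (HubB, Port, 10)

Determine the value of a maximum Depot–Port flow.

Augment Depot→Jct3→Jct1→Port: bottleneck 3, flow now 3.
Augment Depot→Jct3→HubB→Port: bottleneck 4, flow now 7.
Augment Depot→Y3→Jct1→Port: bottleneck 3, flow now 10.
No augmenting path remains; maximum flow = 10.
In the residual graph, reachable from Depot: {Depot, Jct3}.
Min-cut edges: Depot→Y3 (3), Jct3→Jct1 (3), Jct3→HubB (4); capacity 3 + 3 + 4 = 10.
This cut is saturated, so no flow can exceed 10.

10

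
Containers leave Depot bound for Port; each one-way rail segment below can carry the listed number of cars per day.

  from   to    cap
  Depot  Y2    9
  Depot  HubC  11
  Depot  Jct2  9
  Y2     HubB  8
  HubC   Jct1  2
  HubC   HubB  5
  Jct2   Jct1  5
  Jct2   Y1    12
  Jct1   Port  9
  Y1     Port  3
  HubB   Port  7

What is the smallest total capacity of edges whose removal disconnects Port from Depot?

17

Augment Depot→Y2→HubB→Port: bottleneck 7, flow now 7.
Augment Depot→HubC→Jct1→Port: bottleneck 2, flow now 9.
Augment Depot→Jct2→Jct1→Port: bottleneck 5, flow now 14.
Augment Depot→Jct2→Y1→Port: bottleneck 3, flow now 17.
No augmenting path remains; maximum flow = 17.
By max-flow min-cut, the minimum cut capacity equals the max flow.
In the residual graph, reachable from Depot: {Depot, Y2, HubC, Jct2, Y1, HubB}.
Min-cut edges: HubC→Jct1 (2), Jct2→Jct1 (5), Y1→Port (3), HubB→Port (7); capacity 2 + 5 + 3 + 7 = 17.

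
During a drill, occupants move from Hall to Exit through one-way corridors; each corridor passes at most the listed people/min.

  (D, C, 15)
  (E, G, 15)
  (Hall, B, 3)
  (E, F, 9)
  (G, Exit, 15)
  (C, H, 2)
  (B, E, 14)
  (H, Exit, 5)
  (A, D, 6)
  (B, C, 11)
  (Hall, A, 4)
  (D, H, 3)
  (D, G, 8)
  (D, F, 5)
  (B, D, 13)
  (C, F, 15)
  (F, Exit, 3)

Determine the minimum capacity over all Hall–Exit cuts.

7

Augment Hall→A→D→F→Exit: bottleneck 3, flow now 3.
Augment Hall→A→D→G→Exit: bottleneck 1, flow now 4.
Augment Hall→B→C→H→Exit: bottleneck 2, flow now 6.
Augment Hall→B→D→G→Exit: bottleneck 1, flow now 7.
No augmenting path remains; maximum flow = 7.
By max-flow min-cut, the minimum cut capacity equals the max flow.
In the residual graph, reachable from Hall: {Hall}.
Min-cut edges: Hall→A (4), Hall→B (3); capacity 4 + 3 = 7.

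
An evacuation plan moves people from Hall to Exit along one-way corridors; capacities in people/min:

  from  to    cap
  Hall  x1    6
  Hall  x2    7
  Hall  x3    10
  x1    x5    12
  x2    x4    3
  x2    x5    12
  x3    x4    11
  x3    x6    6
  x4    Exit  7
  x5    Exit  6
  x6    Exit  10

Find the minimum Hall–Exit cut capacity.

19

Augment Hall→x1→x5→Exit: bottleneck 6, flow now 6.
Augment Hall→x2→x4→Exit: bottleneck 3, flow now 9.
Augment Hall→x3→x4→Exit: bottleneck 4, flow now 13.
Augment Hall→x3→x6→Exit: bottleneck 6, flow now 19.
No augmenting path remains; maximum flow = 19.
By max-flow min-cut, the minimum cut capacity equals the max flow.
In the residual graph, reachable from Hall: {Hall, x1, x2, x5}.
Min-cut edges: Hall→x3 (10), x2→x4 (3), x5→Exit (6); capacity 10 + 3 + 6 = 19.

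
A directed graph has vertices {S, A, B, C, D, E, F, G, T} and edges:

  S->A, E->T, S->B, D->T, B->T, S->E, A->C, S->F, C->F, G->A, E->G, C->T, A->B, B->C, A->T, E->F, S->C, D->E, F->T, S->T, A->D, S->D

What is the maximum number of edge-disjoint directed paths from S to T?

Assign every edge capacity 1; by Menger, the answer equals the max flow.
Path S→T (+1); total 1.
Path S→A→T (+1); total 2.
Path S→B→T (+1); total 3.
Path S→C→T (+1); total 4.
Path S→D→T (+1); total 5.
Path S→E→T (+1); total 6.
Path S→F→T (+1); total 7.
No residual S→T path; max flow = 7.
Certifying cut of size 7: {S→A, S→B, S→C, S→D, S→E, S→F, S→T}.

7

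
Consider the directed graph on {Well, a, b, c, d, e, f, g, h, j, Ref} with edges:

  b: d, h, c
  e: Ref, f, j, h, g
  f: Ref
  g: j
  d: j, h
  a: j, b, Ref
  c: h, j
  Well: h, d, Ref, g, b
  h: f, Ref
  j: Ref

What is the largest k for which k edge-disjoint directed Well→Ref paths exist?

Assign every edge capacity 1; by Menger, the answer equals the max flow.
Path Well→Ref (+1); total 1.
Path Well→h→Ref (+1); total 2.
Path Well→d→j→Ref (+1); total 3.
Path Well→b→h→f→Ref (+1); total 4.
No residual Well→Ref path; max flow = 4.
Certifying cut of size 4: {Well→Ref, h→Ref, h→f, j→Ref}.

4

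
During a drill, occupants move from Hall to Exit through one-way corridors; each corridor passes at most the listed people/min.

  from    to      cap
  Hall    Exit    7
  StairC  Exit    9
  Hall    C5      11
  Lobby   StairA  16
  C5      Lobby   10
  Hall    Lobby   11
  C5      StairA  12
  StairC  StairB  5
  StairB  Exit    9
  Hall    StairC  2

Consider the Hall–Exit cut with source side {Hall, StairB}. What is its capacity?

Edges leaving {Hall, StairB}: Hall→C5 (11), Hall→StairC (2), Hall→Lobby (11), Hall→Exit (7), StairB→Exit (9).
Cut capacity = 11 + 2 + 11 + 7 + 9 = 40.

40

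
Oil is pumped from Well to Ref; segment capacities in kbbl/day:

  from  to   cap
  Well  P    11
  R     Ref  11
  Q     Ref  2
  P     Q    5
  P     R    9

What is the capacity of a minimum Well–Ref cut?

Augment Well→P→Q→Ref: bottleneck 2, flow now 2.
Augment Well→P→R→Ref: bottleneck 9, flow now 11.
No augmenting path remains; maximum flow = 11.
By max-flow min-cut, the minimum cut capacity equals the max flow.
In the residual graph, reachable from Well: {Well}.
Min-cut edges: Well→P (11); capacity 11 = 11.

11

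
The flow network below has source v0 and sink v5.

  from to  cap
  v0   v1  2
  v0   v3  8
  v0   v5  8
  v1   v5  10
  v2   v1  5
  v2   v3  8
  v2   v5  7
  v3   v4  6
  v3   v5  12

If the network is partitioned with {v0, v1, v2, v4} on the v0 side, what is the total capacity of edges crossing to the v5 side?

41

Edges leaving {v0, v1, v2, v4}: v0→v3 (8), v0→v5 (8), v1→v5 (10), v2→v3 (8), v2→v5 (7).
Cut capacity = 8 + 8 + 10 + 8 + 7 = 41.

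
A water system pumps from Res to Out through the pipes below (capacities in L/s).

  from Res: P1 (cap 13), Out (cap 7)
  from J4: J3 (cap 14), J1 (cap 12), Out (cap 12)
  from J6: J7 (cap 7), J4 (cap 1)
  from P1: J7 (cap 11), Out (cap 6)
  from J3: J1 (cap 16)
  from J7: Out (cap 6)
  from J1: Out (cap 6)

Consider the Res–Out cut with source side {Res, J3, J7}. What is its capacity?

42

Edges leaving {Res, J3, J7}: Res→P1 (13), Res→Out (7), J3→J1 (16), J7→Out (6).
Cut capacity = 13 + 7 + 16 + 6 = 42.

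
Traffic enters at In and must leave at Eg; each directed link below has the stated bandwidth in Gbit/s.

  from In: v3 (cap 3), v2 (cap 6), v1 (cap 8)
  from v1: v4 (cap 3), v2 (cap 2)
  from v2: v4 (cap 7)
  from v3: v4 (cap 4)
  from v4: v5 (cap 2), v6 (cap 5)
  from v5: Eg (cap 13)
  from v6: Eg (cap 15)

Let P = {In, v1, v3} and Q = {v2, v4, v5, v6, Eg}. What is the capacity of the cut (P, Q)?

15

Edges leaving {In, v1, v3}: In→v2 (6), v1→v2 (2), v1→v4 (3), v3→v4 (4).
Cut capacity = 6 + 2 + 3 + 4 = 15.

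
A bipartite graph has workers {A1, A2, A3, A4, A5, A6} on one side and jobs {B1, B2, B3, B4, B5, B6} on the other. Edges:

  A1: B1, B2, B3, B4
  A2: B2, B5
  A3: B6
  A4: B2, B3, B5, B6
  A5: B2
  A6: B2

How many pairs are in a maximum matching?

5

Unit-capacity flow: source→left, listed edges, right→sink; max matching = max flow.
Augmenting path A1→B1 (+1); matched 1.
Augmenting path A2→B2 (+1); matched 2.
Augmenting path A3→B6 (+1); matched 3.
Augmenting path A4→B3 (+1); matched 4.
Augmenting path A5→B2→A2→B5 (+1); matched 5.
No augmenting path remains; maximum matching = 5.
König certificate: {A1, A2, A3, A4, B2} is a vertex cover of size 5 (every listed pair touches it), so no matching can be larger.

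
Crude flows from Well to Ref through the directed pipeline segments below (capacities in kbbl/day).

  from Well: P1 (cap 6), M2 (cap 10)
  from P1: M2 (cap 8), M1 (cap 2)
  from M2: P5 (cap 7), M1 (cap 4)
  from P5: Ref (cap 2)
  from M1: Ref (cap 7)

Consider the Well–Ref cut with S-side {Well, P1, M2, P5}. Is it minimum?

Yes — it is a minimum cut (capacity 8).

Given cut capacity: 2 + 4 + 2 = 8.
Augment Well→P1→M1→Ref: bottleneck 2, flow now 2.
Augment Well→M2→P5→Ref: bottleneck 2, flow now 4.
Augment Well→M2→M1→Ref: bottleneck 4, flow now 8.
No augmenting path remains; maximum flow = 8.
Cut capacity 8 equals the max flow, so it is a minimum cut.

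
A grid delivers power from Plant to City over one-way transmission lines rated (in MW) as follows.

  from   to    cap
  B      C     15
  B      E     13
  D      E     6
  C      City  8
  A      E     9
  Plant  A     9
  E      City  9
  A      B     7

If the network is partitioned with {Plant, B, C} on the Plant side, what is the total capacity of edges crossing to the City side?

30

Edges leaving {Plant, B, C}: Plant→A (9), B→E (13), C→City (8).
Cut capacity = 9 + 13 + 8 = 30.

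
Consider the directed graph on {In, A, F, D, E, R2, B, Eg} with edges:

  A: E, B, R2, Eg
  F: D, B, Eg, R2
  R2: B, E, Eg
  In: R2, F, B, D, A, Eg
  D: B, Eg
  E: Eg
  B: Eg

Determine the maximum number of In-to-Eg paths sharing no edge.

6

Assign every edge capacity 1; by Menger, the answer equals the max flow.
Path In→Eg (+1); total 1.
Path In→A→Eg (+1); total 2.
Path In→F→Eg (+1); total 3.
Path In→D→Eg (+1); total 4.
Path In→R2→Eg (+1); total 5.
Path In→B→Eg (+1); total 6.
No residual In→Eg path; max flow = 6.
Certifying cut of size 6: {In→A, In→B, In→D, In→Eg, In→F, In→R2}.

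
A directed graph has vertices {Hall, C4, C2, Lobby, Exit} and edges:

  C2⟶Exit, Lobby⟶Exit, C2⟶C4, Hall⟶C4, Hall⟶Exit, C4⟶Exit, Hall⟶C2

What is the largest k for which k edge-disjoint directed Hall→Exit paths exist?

3

Assign every edge capacity 1; by Menger, the answer equals the max flow.
Path Hall→Exit (+1); total 1.
Path Hall→C4→Exit (+1); total 2.
Path Hall→C2→Exit (+1); total 3.
No residual Hall→Exit path; max flow = 3.
Certifying cut of size 3: {Hall→C2, Hall→C4, Hall→Exit}.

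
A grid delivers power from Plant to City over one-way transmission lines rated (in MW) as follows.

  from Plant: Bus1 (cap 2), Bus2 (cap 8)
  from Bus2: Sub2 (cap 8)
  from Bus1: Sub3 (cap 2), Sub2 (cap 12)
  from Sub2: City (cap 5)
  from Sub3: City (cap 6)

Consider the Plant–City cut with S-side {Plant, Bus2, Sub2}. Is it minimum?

Yes — it is a minimum cut (capacity 7).

Given cut capacity: 2 + 5 = 7.
Augment Plant→Bus2→Sub2→City: bottleneck 5, flow now 5.
Augment Plant→Bus1→Sub3→City: bottleneck 2, flow now 7.
No augmenting path remains; maximum flow = 7.
Cut capacity 7 equals the max flow, so it is a minimum cut.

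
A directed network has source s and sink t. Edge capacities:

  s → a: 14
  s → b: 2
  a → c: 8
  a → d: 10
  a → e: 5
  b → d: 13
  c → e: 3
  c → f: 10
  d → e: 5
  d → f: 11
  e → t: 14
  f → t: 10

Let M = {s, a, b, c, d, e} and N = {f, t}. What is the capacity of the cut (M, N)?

Edges leaving {s, a, b, c, d, e}: c→f (10), d→f (11), e→t (14).
Cut capacity = 10 + 11 + 14 = 35.

35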